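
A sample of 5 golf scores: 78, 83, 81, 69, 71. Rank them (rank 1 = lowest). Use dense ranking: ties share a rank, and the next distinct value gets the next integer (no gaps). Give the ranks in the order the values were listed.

3, 5, 4, 1, 2

Sorted (ascending): 69, 71, 78, 81, 83
No ties — each value takes its position as its rank.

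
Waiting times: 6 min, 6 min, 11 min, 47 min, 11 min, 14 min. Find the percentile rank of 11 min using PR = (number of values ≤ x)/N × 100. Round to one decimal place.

N = 6.
Strictly below 11: 2. Equal to 11: 2.
PR = 4/6 × 100 = 66.7

66.7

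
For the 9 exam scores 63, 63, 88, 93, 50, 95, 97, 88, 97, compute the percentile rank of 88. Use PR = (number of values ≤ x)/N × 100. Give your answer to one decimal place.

55.6

N = 9.
Strictly below 88: 3. Equal to 88: 2.
PR = 5/9 × 100 = 55.6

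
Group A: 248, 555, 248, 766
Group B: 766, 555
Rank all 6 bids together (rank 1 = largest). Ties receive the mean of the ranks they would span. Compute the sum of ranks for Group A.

Sorted (descending): 766, 766, 555, 555, 248, 248
The 2 values of 766 occupy positions 1–2 → average rank (1+2)/2 = 1.5.
The 2 values of 555 occupy positions 3–4 → average rank (3+4)/2 = 3.5.
The 2 values of 248 occupy positions 5–6 → average rank (5+6)/2 = 5.5.
Group A values → pooled ranks: 248→5.5, 555→3.5, 248→5.5, 766→1.5
Rank sum = 5.5 + 3.5 + 5.5 + 1.5 = 16

16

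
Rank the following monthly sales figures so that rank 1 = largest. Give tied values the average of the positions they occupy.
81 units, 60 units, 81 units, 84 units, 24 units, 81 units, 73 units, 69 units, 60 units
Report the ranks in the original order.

Sorted (descending): 84, 81, 81, 81, 73, 69, 60, 60, 24
The 3 values of 81 occupy positions 2–4 → average rank 3.
The 2 values of 60 occupy positions 7–8 → average rank (7+8)/2 = 7.5.

3, 7.5, 3, 1, 9, 3, 5, 6, 7.5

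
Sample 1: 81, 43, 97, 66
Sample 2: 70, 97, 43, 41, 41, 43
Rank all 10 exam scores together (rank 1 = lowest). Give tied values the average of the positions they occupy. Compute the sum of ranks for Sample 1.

Sorted (ascending): 41, 41, 43, 43, 43, 66, 70, 81, 97, 97
The 2 values of 41 occupy positions 1–2 → average rank (1+2)/2 = 1.5.
The 3 values of 43 occupy positions 3–5 → average rank 4.
The 2 values of 97 occupy positions 9–10 → average rank (9+10)/2 = 9.5.
Sample 1 values → pooled ranks: 81→8, 43→4, 97→9.5, 66→6
Rank sum = 8 + 4 + 9.5 + 6 = 27.5

27.5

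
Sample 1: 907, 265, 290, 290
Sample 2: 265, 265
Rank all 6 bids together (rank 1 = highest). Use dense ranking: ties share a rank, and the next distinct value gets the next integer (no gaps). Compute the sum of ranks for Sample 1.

8

Sorted (descending): 907, 290, 290, 265, 265, 265
The 2 values of 290 share dense rank 2.
The 3 values of 265 share dense rank 3.
Remaining distinct values take the next consecutive integers.
Sample 1 values → pooled ranks: 907→1, 265→3, 290→2, 290→2
Rank sum = 1 + 3 + 2 + 2 = 8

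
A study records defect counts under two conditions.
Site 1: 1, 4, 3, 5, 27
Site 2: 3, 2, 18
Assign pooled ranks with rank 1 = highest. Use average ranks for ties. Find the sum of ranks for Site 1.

21.5

Sorted (descending): 27, 18, 5, 4, 3, 3, 2, 1
The 2 values of 3 occupy positions 5–6 → average rank (5+6)/2 = 5.5.
Site 1 values → pooled ranks: 1→8, 4→4, 3→5.5, 5→3, 27→1
Rank sum = 8 + 4 + 5.5 + 3 + 1 = 21.5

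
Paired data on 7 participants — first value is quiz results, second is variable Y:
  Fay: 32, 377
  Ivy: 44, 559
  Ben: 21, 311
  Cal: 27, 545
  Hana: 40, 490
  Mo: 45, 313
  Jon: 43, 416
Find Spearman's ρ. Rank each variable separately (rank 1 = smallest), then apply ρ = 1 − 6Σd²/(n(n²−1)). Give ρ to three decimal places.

Ranks of variable 1: 3, 6, 1, 2, 4, 7, 5
Ranks of variable 2: 3, 7, 1, 6, 5, 2, 4
d = r₁ − r₂: 0, -1, 0, -4, -1, 5, 1
d²: 0, 1, 0, 16, 1, 25, 1; Σd² = 44
ρ = 1 − 6·44/(7·48) = 1 − 264/336 = 0.214

0.214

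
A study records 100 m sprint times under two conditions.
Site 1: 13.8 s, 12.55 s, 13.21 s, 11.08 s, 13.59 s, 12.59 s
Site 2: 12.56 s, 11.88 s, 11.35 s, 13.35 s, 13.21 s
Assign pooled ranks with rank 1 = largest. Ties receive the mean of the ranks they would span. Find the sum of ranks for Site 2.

Sorted (descending): 13.8, 13.59, 13.35, 13.21, 13.21, 12.59, 12.56, 12.55, 11.88, 11.35, 11.08
The 2 values of 13.21 occupy positions 4–5 → average rank (4+5)/2 = 4.5.
Site 2 values → pooled ranks: 12.56→7, 11.88→9, 11.35→10, 13.35→3, 13.21→4.5
Rank sum = 7 + 9 + 10 + 3 + 4.5 = 33.5

33.5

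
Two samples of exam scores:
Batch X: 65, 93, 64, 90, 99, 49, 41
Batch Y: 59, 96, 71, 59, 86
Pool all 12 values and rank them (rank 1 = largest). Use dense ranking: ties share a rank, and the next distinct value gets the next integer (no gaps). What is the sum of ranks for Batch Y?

Sorted (descending): 99, 96, 93, 90, 86, 71, 65, 64, 59, 59, 49, 41
The 2 values of 59 share dense rank 9.
Remaining distinct values take the next consecutive integers.
Batch Y values → pooled ranks: 59→9, 96→2, 71→6, 59→9, 86→5
Rank sum = 9 + 2 + 6 + 9 + 5 = 31

31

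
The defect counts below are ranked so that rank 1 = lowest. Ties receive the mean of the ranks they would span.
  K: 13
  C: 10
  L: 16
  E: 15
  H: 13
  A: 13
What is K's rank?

Sorted (ascending): 10, 13, 13, 13, 15, 16
The 3 values of 13 occupy positions 2–4 → average rank 3.
K has value 13 → rank 3.

3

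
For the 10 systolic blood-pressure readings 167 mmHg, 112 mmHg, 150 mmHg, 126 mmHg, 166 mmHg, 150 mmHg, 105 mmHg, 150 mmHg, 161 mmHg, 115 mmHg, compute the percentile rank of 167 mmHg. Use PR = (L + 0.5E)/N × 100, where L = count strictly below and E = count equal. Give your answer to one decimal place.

N = 10.
Strictly below 167: 9. Equal to 167: 1.
PR = (9 + 0.5·1)/10 × 100 = 95.0

95.0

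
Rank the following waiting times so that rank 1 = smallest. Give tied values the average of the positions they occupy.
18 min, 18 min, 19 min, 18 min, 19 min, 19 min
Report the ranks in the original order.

Sorted (ascending): 18, 18, 18, 19, 19, 19
The 3 values of 18 occupy positions 1–3 → average rank 2.
The 3 values of 19 occupy positions 4–6 → average rank 5.

2, 2, 5, 2, 5, 5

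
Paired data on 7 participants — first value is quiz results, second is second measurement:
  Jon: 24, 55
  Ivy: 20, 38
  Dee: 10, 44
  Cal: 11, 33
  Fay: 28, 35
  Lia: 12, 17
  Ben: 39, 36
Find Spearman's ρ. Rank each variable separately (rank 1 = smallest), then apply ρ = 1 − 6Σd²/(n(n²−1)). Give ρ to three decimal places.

0.071

Ranks of variable 1: 5, 4, 1, 2, 6, 3, 7
Ranks of variable 2: 7, 5, 6, 2, 3, 1, 4
d = r₁ − r₂: -2, -1, -5, 0, 3, 2, 3
d²: 4, 1, 25, 0, 9, 4, 9; Σd² = 52
ρ = 1 − 6·52/(7·48) = 1 − 312/336 = 0.071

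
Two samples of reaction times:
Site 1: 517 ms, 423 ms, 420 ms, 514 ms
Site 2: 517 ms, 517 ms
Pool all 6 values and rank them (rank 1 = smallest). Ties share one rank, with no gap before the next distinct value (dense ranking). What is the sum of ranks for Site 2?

8

Sorted (ascending): 420, 423, 514, 517, 517, 517
The 3 values of 517 share dense rank 4.
Remaining distinct values take the next consecutive integers.
Site 2 values → pooled ranks: 517→4, 517→4
Rank sum = 4 + 4 = 8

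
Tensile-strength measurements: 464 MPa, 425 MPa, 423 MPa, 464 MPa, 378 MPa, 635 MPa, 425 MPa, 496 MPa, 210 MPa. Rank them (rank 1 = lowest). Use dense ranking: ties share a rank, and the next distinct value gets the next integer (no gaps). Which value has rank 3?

Sorted (ascending): 210, 378, 423, 425, 425, 464, 464, 496, 635
The 2 values of 425 share dense rank 4.
The 2 values of 464 share dense rank 5.
Remaining distinct values take the next consecutive integers.
Rank 3 → value 423.

423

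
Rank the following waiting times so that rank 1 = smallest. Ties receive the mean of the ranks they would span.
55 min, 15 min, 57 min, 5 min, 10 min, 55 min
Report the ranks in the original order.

Sorted (ascending): 5, 10, 15, 55, 55, 57
The 2 values of 55 occupy positions 4–5 → average rank (4+5)/2 = 4.5.

4.5, 3, 6, 1, 2, 4.5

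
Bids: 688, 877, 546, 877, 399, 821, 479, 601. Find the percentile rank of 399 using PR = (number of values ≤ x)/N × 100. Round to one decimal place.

N = 8.
Strictly below 399: 0. Equal to 399: 1.
PR = 1/8 × 100 = 12.5

12.5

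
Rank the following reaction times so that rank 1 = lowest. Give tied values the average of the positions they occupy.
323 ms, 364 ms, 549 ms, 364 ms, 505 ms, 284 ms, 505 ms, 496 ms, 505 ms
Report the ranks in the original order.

Sorted (ascending): 284, 323, 364, 364, 496, 505, 505, 505, 549
The 2 values of 364 occupy positions 3–4 → average rank (3+4)/2 = 3.5.
The 3 values of 505 occupy positions 6–8 → average rank 7.

2, 3.5, 9, 3.5, 7, 1, 7, 5, 7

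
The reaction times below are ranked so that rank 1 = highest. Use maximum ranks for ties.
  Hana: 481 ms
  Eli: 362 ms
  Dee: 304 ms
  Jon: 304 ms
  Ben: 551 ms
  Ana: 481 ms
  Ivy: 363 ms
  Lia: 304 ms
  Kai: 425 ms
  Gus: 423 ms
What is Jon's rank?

Sorted (descending): 551, 481, 481, 425, 423, 363, 362, 304, 304, 304
The 2 values of 481 occupy positions 2–3 → each gets rank 3.
The 3 values of 304 occupy positions 8–10 → each gets rank 10.
Jon has value 304 ms → rank 10.

10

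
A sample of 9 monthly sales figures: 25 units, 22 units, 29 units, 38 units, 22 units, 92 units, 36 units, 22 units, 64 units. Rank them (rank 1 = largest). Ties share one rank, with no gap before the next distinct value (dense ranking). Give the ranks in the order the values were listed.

6, 7, 5, 3, 7, 1, 4, 7, 2

Sorted (descending): 92, 64, 38, 36, 29, 25, 22, 22, 22
The 3 values of 22 share dense rank 7.
Remaining distinct values take the next consecutive integers.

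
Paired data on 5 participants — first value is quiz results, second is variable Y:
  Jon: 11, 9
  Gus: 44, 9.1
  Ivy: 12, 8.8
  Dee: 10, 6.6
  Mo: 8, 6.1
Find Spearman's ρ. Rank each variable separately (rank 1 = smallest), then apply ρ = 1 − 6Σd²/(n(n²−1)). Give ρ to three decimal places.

0.900

Ranks of variable 1: 3, 5, 4, 2, 1
Ranks of variable 2: 4, 5, 3, 2, 1
d = r₁ − r₂: -1, 0, 1, 0, 0
d²: 1, 0, 1, 0, 0; Σd² = 2
ρ = 1 − 6·2/(5·24) = 1 − 12/120 = 0.900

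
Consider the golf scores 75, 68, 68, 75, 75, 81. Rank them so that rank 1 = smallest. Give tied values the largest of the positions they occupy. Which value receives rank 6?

81

Sorted (ascending): 68, 68, 75, 75, 75, 81
The 2 values of 68 occupy positions 1–2 → each gets rank 2.
The 3 values of 75 occupy positions 3–5 → each gets rank 5.
Rank 6 → value 81.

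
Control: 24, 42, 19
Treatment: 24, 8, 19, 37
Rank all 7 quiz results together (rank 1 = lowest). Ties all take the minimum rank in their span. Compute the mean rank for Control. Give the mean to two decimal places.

Sorted (ascending): 8, 19, 19, 24, 24, 37, 42
The 2 values of 19 occupy positions 2–3 → each gets rank 2.
The 2 values of 24 occupy positions 4–5 → each gets rank 4.
Control values → pooled ranks: 24→4, 42→7, 19→2
Mean rank = (4 + 7 + 2) / 3 = 4.33

4.33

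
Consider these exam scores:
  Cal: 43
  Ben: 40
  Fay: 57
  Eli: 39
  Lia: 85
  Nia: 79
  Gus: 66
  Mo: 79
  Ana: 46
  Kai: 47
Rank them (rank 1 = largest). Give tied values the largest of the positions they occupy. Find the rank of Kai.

6

Sorted (descending): 85, 79, 79, 66, 57, 47, 46, 43, 40, 39
The 2 values of 79 occupy positions 2–3 → each gets rank 3.
Kai has value 47 → rank 6.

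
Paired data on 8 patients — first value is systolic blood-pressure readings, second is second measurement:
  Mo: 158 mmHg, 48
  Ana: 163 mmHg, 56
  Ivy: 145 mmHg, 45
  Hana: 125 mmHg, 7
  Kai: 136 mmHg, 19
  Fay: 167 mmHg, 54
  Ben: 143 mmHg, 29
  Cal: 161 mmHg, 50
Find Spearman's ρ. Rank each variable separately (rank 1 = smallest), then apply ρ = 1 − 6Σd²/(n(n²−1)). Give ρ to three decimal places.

Ranks of variable 1: 5, 7, 4, 1, 2, 8, 3, 6
Ranks of variable 2: 5, 8, 4, 1, 2, 7, 3, 6
d = r₁ − r₂: 0, -1, 0, 0, 0, 1, 0, 0
d²: 0, 1, 0, 0, 0, 1, 0, 0; Σd² = 2
ρ = 1 − 6·2/(8·63) = 1 − 12/504 = 0.976

0.976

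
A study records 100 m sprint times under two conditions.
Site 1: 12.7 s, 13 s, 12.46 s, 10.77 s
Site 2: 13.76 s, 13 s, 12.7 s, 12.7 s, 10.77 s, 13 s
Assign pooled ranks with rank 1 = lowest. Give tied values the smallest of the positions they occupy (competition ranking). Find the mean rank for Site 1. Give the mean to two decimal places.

Sorted (ascending): 10.77, 10.77, 12.46, 12.7, 12.7, 12.7, 13, 13, 13, 13.76
The 2 values of 10.77 occupy positions 1–2 → each gets rank 1.
The 3 values of 12.7 occupy positions 4–6 → each gets rank 4.
The 3 values of 13 occupy positions 7–9 → each gets rank 7.
Site 1 values → pooled ranks: 12.7→4, 13→7, 12.46→3, 10.77→1
Mean rank = (4 + 7 + 3 + 1) / 4 = 3.75

3.75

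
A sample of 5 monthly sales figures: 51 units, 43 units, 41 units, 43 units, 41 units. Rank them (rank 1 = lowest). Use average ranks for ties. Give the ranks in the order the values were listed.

Sorted (ascending): 41, 41, 43, 43, 51
The 2 values of 41 occupy positions 1–2 → average rank (1+2)/2 = 1.5.
The 2 values of 43 occupy positions 3–4 → average rank (3+4)/2 = 3.5.

5, 3.5, 1.5, 3.5, 1.5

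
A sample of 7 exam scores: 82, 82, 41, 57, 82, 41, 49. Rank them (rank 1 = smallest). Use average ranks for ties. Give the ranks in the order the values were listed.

6, 6, 1.5, 4, 6, 1.5, 3

Sorted (ascending): 41, 41, 49, 57, 82, 82, 82
The 2 values of 41 occupy positions 1–2 → average rank (1+2)/2 = 1.5.
The 3 values of 82 occupy positions 5–7 → average rank 6.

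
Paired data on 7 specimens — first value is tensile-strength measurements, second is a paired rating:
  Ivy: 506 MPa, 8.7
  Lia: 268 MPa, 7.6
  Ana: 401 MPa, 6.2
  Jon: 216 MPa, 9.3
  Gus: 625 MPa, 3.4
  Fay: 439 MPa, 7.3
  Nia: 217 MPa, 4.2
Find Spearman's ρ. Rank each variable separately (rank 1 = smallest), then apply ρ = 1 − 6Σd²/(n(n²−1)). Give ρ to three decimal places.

Ranks of variable 1: 6, 3, 4, 1, 7, 5, 2
Ranks of variable 2: 6, 5, 3, 7, 1, 4, 2
d = r₁ − r₂: 0, -2, 1, -6, 6, 1, 0
d²: 0, 4, 1, 36, 36, 1, 0; Σd² = 78
ρ = 1 − 6·78/(7·48) = 1 − 468/336 = -0.393

-0.393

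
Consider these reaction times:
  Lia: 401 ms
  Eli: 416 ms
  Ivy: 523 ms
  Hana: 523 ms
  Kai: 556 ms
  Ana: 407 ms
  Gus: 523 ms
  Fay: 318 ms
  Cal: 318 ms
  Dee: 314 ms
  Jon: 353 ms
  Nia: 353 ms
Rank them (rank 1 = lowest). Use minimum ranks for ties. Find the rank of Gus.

Sorted (ascending): 314, 318, 318, 353, 353, 401, 407, 416, 523, 523, 523, 556
The 2 values of 318 occupy positions 2–3 → each gets rank 2.
The 2 values of 353 occupy positions 4–5 → each gets rank 4.
The 3 values of 523 occupy positions 9–11 → each gets rank 9.
Gus has value 523 ms → rank 9.

9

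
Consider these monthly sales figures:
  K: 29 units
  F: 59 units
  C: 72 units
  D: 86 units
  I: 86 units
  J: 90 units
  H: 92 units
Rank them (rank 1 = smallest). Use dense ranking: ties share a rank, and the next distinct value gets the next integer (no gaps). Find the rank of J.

5

Sorted (ascending): 29, 59, 72, 86, 86, 90, 92
The 2 values of 86 share dense rank 4.
Remaining distinct values take the next consecutive integers.
J has value 90 units → rank 5.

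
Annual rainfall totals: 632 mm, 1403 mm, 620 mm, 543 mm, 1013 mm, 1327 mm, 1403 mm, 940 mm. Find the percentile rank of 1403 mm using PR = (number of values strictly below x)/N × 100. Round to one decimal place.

75.0

N = 8.
Strictly below 1403: 6. Equal to 1403: 2.
PR = 6/8 × 100 = 75.0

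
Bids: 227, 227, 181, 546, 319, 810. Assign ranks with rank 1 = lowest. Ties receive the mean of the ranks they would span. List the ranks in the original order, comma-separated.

2.5, 2.5, 1, 5, 4, 6

Sorted (ascending): 181, 227, 227, 319, 546, 810
The 2 values of 227 occupy positions 2–3 → average rank (2+3)/2 = 2.5.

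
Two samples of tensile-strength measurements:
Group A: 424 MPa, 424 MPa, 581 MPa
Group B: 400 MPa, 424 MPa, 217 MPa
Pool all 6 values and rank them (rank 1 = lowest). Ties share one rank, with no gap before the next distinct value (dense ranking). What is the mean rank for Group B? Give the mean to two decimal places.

2.00

Sorted (ascending): 217, 400, 424, 424, 424, 581
The 3 values of 424 share dense rank 3.
Remaining distinct values take the next consecutive integers.
Group B values → pooled ranks: 400→2, 424→3, 217→1
Mean rank = (2 + 3 + 1) / 3 = 2.00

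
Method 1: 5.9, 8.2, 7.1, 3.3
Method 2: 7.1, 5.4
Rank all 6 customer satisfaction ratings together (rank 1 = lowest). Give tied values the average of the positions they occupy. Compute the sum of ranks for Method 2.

6.5

Sorted (ascending): 3.3, 5.4, 5.9, 7.1, 7.1, 8.2
The 2 values of 7.1 occupy positions 4–5 → average rank (4+5)/2 = 4.5.
Method 2 values → pooled ranks: 7.1→4.5, 5.4→2
Rank sum = 4.5 + 2 = 6.5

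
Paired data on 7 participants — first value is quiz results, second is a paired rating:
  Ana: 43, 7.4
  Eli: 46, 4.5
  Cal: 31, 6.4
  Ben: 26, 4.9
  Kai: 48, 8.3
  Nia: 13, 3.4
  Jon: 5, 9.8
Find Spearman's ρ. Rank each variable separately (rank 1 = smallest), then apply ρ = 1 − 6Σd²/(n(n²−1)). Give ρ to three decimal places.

0.036

Ranks of variable 1: 5, 6, 4, 3, 7, 2, 1
Ranks of variable 2: 5, 2, 4, 3, 6, 1, 7
d = r₁ − r₂: 0, 4, 0, 0, 1, 1, -6
d²: 0, 16, 0, 0, 1, 1, 36; Σd² = 54
ρ = 1 − 6·54/(7·48) = 1 − 324/336 = 0.036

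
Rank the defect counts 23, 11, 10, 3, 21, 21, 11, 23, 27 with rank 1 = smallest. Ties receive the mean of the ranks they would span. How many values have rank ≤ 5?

Sorted (ascending): 3, 10, 11, 11, 21, 21, 23, 23, 27
The 2 values of 11 occupy positions 3–4 → average rank (3+4)/2 = 3.5.
The 2 values of 21 occupy positions 5–6 → average rank (5+6)/2 = 5.5.
The 2 values of 23 occupy positions 7–8 → average rank (7+8)/2 = 7.5.
Ranks ≤ 5: {1, 2, 3.5, 3.5} → 4 values.

4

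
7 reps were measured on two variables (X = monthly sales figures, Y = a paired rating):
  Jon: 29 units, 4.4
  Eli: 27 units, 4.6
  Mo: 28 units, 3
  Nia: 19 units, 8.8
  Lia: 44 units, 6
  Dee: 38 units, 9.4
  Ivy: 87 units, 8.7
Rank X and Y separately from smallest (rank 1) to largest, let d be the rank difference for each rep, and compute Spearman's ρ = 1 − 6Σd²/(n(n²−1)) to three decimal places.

Ranks of variable 1: 4, 2, 3, 1, 6, 5, 7
Ranks of variable 2: 2, 3, 1, 6, 4, 7, 5
d = r₁ − r₂: 2, -1, 2, -5, 2, -2, 2
d²: 4, 1, 4, 25, 4, 4, 4; Σd² = 46
ρ = 1 − 6·46/(7·48) = 1 − 276/336 = 0.179

0.179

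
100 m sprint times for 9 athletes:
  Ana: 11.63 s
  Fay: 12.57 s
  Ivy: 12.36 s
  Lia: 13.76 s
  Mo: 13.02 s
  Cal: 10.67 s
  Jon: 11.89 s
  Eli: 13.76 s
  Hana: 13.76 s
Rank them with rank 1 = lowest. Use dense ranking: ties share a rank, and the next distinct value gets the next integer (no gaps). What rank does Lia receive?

7

Sorted (ascending): 10.67, 11.63, 11.89, 12.36, 12.57, 13.02, 13.76, 13.76, 13.76
The 3 values of 13.76 share dense rank 7.
Remaining distinct values take the next consecutive integers.
Lia has value 13.76 s → rank 7.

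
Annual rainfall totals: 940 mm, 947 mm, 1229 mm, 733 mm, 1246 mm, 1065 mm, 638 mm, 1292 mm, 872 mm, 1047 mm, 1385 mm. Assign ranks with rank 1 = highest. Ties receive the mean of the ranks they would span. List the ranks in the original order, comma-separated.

8, 7, 4, 10, 3, 5, 11, 2, 9, 6, 1

Sorted (descending): 1385, 1292, 1246, 1229, 1065, 1047, 947, 940, 872, 733, 638
No ties — each value takes its position as its rank.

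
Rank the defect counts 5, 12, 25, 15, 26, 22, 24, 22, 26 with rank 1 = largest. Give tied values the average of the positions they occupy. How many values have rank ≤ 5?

4

Sorted (descending): 26, 26, 25, 24, 22, 22, 15, 12, 5
The 2 values of 26 occupy positions 1–2 → average rank (1+2)/2 = 1.5.
The 2 values of 22 occupy positions 5–6 → average rank (5+6)/2 = 5.5.
Ranks ≤ 5: {1.5, 1.5, 3, 4} → 4 values.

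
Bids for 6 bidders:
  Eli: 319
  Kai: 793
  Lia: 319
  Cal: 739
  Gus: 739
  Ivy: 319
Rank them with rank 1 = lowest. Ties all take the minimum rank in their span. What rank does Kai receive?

6

Sorted (ascending): 319, 319, 319, 739, 739, 793
The 3 values of 319 occupy positions 1–3 → each gets rank 1.
The 2 values of 739 occupy positions 4–5 → each gets rank 4.
Kai has value 793 → rank 6.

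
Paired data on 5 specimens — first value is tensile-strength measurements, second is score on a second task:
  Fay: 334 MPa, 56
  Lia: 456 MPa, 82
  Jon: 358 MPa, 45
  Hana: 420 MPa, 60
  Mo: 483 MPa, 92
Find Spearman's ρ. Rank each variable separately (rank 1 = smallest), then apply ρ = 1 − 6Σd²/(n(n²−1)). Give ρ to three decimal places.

0.900

Ranks of variable 1: 1, 4, 2, 3, 5
Ranks of variable 2: 2, 4, 1, 3, 5
d = r₁ − r₂: -1, 0, 1, 0, 0
d²: 1, 0, 1, 0, 0; Σd² = 2
ρ = 1 − 6·2/(5·24) = 1 − 12/120 = 0.900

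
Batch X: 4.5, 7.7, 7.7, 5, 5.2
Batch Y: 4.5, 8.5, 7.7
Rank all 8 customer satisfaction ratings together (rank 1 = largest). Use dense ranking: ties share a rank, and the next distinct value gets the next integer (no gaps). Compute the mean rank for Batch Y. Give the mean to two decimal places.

2.67

Sorted (descending): 8.5, 7.7, 7.7, 7.7, 5.2, 5, 4.5, 4.5
The 3 values of 7.7 share dense rank 2.
The 2 values of 4.5 share dense rank 5.
Remaining distinct values take the next consecutive integers.
Batch Y values → pooled ranks: 4.5→5, 8.5→1, 7.7→2
Mean rank = (5 + 1 + 2) / 3 = 2.67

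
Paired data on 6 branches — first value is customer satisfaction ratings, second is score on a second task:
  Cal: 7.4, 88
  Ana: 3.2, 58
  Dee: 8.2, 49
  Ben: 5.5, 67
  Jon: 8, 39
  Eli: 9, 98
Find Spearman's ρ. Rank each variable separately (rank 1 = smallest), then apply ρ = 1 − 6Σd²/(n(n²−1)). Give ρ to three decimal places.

0.143

Ranks of variable 1: 3, 1, 5, 2, 4, 6
Ranks of variable 2: 5, 3, 2, 4, 1, 6
d = r₁ − r₂: -2, -2, 3, -2, 3, 0
d²: 4, 4, 9, 4, 9, 0; Σd² = 30
ρ = 1 − 6·30/(6·35) = 1 − 180/210 = 0.143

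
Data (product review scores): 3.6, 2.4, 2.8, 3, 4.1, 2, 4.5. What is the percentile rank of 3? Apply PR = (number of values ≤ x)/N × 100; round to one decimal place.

57.1

N = 7.
Strictly below 3: 3. Equal to 3: 1.
PR = 4/7 × 100 = 57.1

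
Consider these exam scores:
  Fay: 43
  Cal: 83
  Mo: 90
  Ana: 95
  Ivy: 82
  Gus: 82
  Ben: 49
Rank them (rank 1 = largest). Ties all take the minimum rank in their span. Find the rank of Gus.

4

Sorted (descending): 95, 90, 83, 82, 82, 49, 43
The 2 values of 82 occupy positions 4–5 → each gets rank 4.
Gus has value 82 → rank 4.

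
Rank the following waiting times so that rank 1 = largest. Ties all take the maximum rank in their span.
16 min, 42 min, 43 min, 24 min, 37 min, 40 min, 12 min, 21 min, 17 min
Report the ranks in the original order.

8, 2, 1, 5, 4, 3, 9, 6, 7

Sorted (descending): 43, 42, 40, 37, 24, 21, 17, 16, 12
No ties — each value takes its position as its rank.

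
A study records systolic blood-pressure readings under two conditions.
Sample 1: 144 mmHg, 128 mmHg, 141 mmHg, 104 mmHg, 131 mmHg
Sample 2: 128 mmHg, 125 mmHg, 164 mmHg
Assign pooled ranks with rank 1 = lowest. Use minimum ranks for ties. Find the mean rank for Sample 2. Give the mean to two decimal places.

4.33

Sorted (ascending): 104, 125, 128, 128, 131, 141, 144, 164
The 2 values of 128 occupy positions 3–4 → each gets rank 3.
Sample 2 values → pooled ranks: 128→3, 125→2, 164→8
Mean rank = (3 + 2 + 8) / 3 = 4.33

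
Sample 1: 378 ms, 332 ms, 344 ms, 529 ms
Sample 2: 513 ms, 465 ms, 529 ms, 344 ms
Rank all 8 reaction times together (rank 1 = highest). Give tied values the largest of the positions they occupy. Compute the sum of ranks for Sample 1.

22

Sorted (descending): 529, 529, 513, 465, 378, 344, 344, 332
The 2 values of 529 occupy positions 1–2 → each gets rank 2.
The 2 values of 344 occupy positions 6–7 → each gets rank 7.
Sample 1 values → pooled ranks: 378→5, 332→8, 344→7, 529→2
Rank sum = 5 + 8 + 7 + 2 = 22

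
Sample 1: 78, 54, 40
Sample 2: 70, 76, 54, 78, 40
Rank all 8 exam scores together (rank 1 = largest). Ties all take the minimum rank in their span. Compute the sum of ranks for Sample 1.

13

Sorted (descending): 78, 78, 76, 70, 54, 54, 40, 40
The 2 values of 78 occupy positions 1–2 → each gets rank 1.
The 2 values of 54 occupy positions 5–6 → each gets rank 5.
The 2 values of 40 occupy positions 7–8 → each gets rank 7.
Sample 1 values → pooled ranks: 78→1, 54→5, 40→7
Rank sum = 1 + 5 + 7 = 13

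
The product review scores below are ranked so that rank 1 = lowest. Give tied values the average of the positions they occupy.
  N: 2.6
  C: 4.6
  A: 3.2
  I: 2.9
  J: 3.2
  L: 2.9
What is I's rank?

2.5

Sorted (ascending): 2.6, 2.9, 2.9, 3.2, 3.2, 4.6
The 2 values of 2.9 occupy positions 2–3 → average rank (2+3)/2 = 2.5.
The 2 values of 3.2 occupy positions 4–5 → average rank (4+5)/2 = 4.5.
I has value 2.9 → rank 2.5.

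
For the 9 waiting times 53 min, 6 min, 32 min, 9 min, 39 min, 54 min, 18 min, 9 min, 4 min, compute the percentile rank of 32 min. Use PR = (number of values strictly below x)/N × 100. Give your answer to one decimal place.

N = 9.
Strictly below 32: 5. Equal to 32: 1.
PR = 5/9 × 100 = 55.6

55.6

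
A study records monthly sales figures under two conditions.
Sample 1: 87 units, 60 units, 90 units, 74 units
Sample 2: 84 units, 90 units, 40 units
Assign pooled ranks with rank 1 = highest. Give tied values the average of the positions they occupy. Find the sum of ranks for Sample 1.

15.5

Sorted (descending): 90, 90, 87, 84, 74, 60, 40
The 2 values of 90 occupy positions 1–2 → average rank (1+2)/2 = 1.5.
Sample 1 values → pooled ranks: 87→3, 60→6, 90→1.5, 74→5
Rank sum = 3 + 6 + 1.5 + 5 = 15.5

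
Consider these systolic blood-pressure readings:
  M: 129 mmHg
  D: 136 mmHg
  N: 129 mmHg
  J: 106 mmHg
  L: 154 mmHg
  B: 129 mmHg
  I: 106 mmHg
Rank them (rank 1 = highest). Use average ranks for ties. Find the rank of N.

Sorted (descending): 154, 136, 129, 129, 129, 106, 106
The 3 values of 129 occupy positions 3–5 → average rank 4.
The 2 values of 106 occupy positions 6–7 → average rank (6+7)/2 = 6.5.
N has value 129 mmHg → rank 4.

4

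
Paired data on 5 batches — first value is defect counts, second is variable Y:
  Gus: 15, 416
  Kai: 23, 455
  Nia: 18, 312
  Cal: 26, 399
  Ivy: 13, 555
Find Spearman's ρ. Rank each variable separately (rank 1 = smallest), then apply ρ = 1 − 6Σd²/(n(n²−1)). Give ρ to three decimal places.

-0.500

Ranks of variable 1: 2, 4, 3, 5, 1
Ranks of variable 2: 3, 4, 1, 2, 5
d = r₁ − r₂: -1, 0, 2, 3, -4
d²: 1, 0, 4, 9, 16; Σd² = 30
ρ = 1 − 6·30/(5·24) = 1 − 180/120 = -0.500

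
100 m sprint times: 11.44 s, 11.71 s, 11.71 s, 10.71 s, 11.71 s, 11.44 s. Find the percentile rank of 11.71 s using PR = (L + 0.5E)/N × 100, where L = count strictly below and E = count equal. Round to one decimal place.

75.0

N = 6.
Strictly below 11.71: 3. Equal to 11.71: 3.
PR = (3 + 0.5·3)/6 × 100 = 75.0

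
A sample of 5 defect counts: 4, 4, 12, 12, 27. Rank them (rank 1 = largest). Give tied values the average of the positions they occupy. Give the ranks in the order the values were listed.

4.5, 4.5, 2.5, 2.5, 1

Sorted (descending): 27, 12, 12, 4, 4
The 2 values of 12 occupy positions 2–3 → average rank (2+3)/2 = 2.5.
The 2 values of 4 occupy positions 4–5 → average rank (4+5)/2 = 4.5.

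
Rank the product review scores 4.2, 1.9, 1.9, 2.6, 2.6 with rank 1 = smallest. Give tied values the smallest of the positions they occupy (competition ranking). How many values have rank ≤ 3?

Sorted (ascending): 1.9, 1.9, 2.6, 2.6, 4.2
The 2 values of 1.9 occupy positions 1–2 → each gets rank 1.
The 2 values of 2.6 occupy positions 3–4 → each gets rank 3.
Ranks ≤ 3: {1, 1, 3, 3} → 4 values.

4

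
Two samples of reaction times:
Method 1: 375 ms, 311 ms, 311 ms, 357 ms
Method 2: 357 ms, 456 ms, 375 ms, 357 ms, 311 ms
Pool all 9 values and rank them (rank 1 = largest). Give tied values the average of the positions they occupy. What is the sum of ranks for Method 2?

Sorted (descending): 456, 375, 375, 357, 357, 357, 311, 311, 311
The 2 values of 375 occupy positions 2–3 → average rank (2+3)/2 = 2.5.
The 3 values of 357 occupy positions 4–6 → average rank 5.
The 3 values of 311 occupy positions 7–9 → average rank 8.
Method 2 values → pooled ranks: 357→5, 456→1, 375→2.5, 357→5, 311→8
Rank sum = 5 + 1 + 2.5 + 5 + 8 = 21.5

21.5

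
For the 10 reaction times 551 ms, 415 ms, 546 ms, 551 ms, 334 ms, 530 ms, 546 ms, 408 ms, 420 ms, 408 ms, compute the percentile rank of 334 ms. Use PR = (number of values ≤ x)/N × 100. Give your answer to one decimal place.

10.0

N = 10.
Strictly below 334: 0. Equal to 334: 1.
PR = 1/10 × 100 = 10.0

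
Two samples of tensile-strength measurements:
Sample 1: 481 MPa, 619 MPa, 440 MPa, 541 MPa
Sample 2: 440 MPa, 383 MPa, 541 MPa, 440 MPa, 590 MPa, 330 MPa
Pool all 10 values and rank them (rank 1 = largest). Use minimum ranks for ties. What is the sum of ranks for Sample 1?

15

Sorted (descending): 619, 590, 541, 541, 481, 440, 440, 440, 383, 330
The 2 values of 541 occupy positions 3–4 → each gets rank 3.
The 3 values of 440 occupy positions 6–8 → each gets rank 6.
Sample 1 values → pooled ranks: 481→5, 619→1, 440→6, 541→3
Rank sum = 5 + 1 + 6 + 3 = 15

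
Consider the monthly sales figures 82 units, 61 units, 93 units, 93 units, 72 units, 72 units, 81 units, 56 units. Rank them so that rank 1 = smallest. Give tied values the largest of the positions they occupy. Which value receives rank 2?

Sorted (ascending): 56, 61, 72, 72, 81, 82, 93, 93
The 2 values of 72 occupy positions 3–4 → each gets rank 4.
The 2 values of 93 occupy positions 7–8 → each gets rank 8.
Rank 2 → value 61.

61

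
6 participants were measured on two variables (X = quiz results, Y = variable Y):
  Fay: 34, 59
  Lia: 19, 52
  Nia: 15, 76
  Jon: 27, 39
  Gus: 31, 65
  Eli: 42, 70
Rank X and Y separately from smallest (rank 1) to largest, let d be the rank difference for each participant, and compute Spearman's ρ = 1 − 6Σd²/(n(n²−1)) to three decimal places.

0.029

Ranks of variable 1: 5, 2, 1, 3, 4, 6
Ranks of variable 2: 3, 2, 6, 1, 4, 5
d = r₁ − r₂: 2, 0, -5, 2, 0, 1
d²: 4, 0, 25, 4, 0, 1; Σd² = 34
ρ = 1 − 6·34/(6·35) = 1 − 204/210 = 0.029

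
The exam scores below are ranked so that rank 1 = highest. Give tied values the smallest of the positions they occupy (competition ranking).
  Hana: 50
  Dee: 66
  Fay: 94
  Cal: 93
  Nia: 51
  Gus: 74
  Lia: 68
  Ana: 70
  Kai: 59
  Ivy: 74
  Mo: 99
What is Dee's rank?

Sorted (descending): 99, 94, 93, 74, 74, 70, 68, 66, 59, 51, 50
The 2 values of 74 occupy positions 4–5 → each gets rank 4.
Dee has value 66 → rank 8.

8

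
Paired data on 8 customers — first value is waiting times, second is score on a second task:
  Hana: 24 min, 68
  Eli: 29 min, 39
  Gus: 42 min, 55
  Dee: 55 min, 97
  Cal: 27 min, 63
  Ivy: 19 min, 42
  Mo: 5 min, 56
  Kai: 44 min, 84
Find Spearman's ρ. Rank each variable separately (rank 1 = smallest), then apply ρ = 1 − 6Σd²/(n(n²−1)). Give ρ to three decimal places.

Ranks of variable 1: 3, 5, 6, 8, 4, 2, 1, 7
Ranks of variable 2: 6, 1, 3, 8, 5, 2, 4, 7
d = r₁ − r₂: -3, 4, 3, 0, -1, 0, -3, 0
d²: 9, 16, 9, 0, 1, 0, 9, 0; Σd² = 44
ρ = 1 − 6·44/(8·63) = 1 − 264/504 = 0.476

0.476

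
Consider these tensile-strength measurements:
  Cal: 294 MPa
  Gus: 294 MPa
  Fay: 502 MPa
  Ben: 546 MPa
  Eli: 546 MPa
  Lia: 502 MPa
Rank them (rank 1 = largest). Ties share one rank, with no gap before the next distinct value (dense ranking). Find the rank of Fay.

Sorted (descending): 546, 546, 502, 502, 294, 294
The 2 values of 546 share dense rank 1.
The 2 values of 502 share dense rank 2.
The 2 values of 294 share dense rank 3.
Fay has value 502 MPa → rank 2.

2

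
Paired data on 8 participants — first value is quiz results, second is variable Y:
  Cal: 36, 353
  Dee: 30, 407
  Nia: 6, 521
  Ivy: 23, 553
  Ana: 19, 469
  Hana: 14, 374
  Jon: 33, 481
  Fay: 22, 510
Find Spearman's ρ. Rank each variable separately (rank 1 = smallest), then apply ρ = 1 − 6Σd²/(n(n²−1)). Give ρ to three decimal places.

Ranks of variable 1: 8, 6, 1, 5, 3, 2, 7, 4
Ranks of variable 2: 1, 3, 7, 8, 4, 2, 5, 6
d = r₁ − r₂: 7, 3, -6, -3, -1, 0, 2, -2
d²: 49, 9, 36, 9, 1, 0, 4, 4; Σd² = 112
ρ = 1 − 6·112/(8·63) = 1 − 672/504 = -0.333

-0.333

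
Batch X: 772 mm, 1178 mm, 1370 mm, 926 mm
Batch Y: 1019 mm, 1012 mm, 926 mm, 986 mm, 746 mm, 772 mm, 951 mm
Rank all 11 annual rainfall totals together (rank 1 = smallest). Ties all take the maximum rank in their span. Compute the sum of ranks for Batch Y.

Sorted (ascending): 746, 772, 772, 926, 926, 951, 986, 1012, 1019, 1178, 1370
The 2 values of 772 occupy positions 2–3 → each gets rank 3.
The 2 values of 926 occupy positions 4–5 → each gets rank 5.
Batch Y values → pooled ranks: 1019→9, 1012→8, 926→5, 986→7, 746→1, 772→3, 951→6
Rank sum = 9 + 8 + 5 + 7 + 1 + 3 + 6 = 39

39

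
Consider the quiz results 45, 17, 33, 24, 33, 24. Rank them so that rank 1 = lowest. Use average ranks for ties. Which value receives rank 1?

Sorted (ascending): 17, 24, 24, 33, 33, 45
The 2 values of 24 occupy positions 2–3 → average rank (2+3)/2 = 2.5.
The 2 values of 33 occupy positions 4–5 → average rank (4+5)/2 = 4.5.
Rank 1 → value 17.

17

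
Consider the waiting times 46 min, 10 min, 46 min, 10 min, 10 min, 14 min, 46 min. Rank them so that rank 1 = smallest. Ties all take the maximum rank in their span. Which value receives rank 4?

Sorted (ascending): 10, 10, 10, 14, 46, 46, 46
The 3 values of 10 occupy positions 1–3 → each gets rank 3.
The 3 values of 46 occupy positions 5–7 → each gets rank 7.
Rank 4 → value 14.

14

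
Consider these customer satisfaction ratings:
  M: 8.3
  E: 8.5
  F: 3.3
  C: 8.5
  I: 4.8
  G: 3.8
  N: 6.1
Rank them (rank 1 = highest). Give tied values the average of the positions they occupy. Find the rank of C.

Sorted (descending): 8.5, 8.5, 8.3, 6.1, 4.8, 3.8, 3.3
The 2 values of 8.5 occupy positions 1–2 → average rank (1+2)/2 = 1.5.
C has value 8.5 → rank 1.5.

1.5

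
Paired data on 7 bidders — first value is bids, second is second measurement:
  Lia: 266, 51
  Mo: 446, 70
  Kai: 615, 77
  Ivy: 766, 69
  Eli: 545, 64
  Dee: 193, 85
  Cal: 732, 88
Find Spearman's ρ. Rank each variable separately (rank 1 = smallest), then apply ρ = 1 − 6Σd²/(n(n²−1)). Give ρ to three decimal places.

Ranks of variable 1: 2, 3, 5, 7, 4, 1, 6
Ranks of variable 2: 1, 4, 5, 3, 2, 6, 7
d = r₁ − r₂: 1, -1, 0, 4, 2, -5, -1
d²: 1, 1, 0, 16, 4, 25, 1; Σd² = 48
ρ = 1 − 6·48/(7·48) = 1 − 288/336 = 0.143

0.143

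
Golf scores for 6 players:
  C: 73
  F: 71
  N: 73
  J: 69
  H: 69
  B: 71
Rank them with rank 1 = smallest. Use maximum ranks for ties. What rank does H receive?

2

Sorted (ascending): 69, 69, 71, 71, 73, 73
The 2 values of 69 occupy positions 1–2 → each gets rank 2.
The 2 values of 71 occupy positions 3–4 → each gets rank 4.
The 2 values of 73 occupy positions 5–6 → each gets rank 6.
H has value 69 → rank 2.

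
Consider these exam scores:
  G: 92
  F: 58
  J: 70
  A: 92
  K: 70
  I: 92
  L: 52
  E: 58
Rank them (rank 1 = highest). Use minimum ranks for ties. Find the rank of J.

4

Sorted (descending): 92, 92, 92, 70, 70, 58, 58, 52
The 3 values of 92 occupy positions 1–3 → each gets rank 1.
The 2 values of 70 occupy positions 4–5 → each gets rank 4.
The 2 values of 58 occupy positions 6–7 → each gets rank 6.
J has value 70 → rank 4.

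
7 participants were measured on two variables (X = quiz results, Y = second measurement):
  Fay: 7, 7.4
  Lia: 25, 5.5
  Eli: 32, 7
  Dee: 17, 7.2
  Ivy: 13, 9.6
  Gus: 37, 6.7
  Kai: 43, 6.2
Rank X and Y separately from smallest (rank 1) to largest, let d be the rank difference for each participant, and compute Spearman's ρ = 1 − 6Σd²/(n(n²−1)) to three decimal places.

Ranks of variable 1: 1, 4, 5, 3, 2, 6, 7
Ranks of variable 2: 6, 1, 4, 5, 7, 3, 2
d = r₁ − r₂: -5, 3, 1, -2, -5, 3, 5
d²: 25, 9, 1, 4, 25, 9, 25; Σd² = 98
ρ = 1 − 6·98/(7·48) = 1 − 588/336 = -0.750

-0.750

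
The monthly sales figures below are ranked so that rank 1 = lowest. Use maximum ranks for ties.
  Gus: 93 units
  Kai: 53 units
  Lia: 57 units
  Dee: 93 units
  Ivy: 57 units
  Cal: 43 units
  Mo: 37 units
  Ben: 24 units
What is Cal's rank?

3

Sorted (ascending): 24, 37, 43, 53, 57, 57, 93, 93
The 2 values of 57 occupy positions 5–6 → each gets rank 6.
The 2 values of 93 occupy positions 7–8 → each gets rank 8.
Cal has value 43 units → rank 3.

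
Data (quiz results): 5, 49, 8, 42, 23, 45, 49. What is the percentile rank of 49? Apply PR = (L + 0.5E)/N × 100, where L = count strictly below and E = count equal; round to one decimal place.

N = 7.
Strictly below 49: 5. Equal to 49: 2.
PR = (5 + 0.5·2)/7 × 100 = 85.7

85.7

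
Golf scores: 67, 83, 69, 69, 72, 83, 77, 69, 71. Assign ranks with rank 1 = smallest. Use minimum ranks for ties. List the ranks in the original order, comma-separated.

1, 8, 2, 2, 6, 8, 7, 2, 5

Sorted (ascending): 67, 69, 69, 69, 71, 72, 77, 83, 83
The 3 values of 69 occupy positions 2–4 → each gets rank 2.
The 2 values of 83 occupy positions 8–9 → each gets rank 8.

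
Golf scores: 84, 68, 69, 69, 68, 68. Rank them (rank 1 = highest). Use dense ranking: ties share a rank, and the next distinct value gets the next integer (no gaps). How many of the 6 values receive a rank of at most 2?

Sorted (descending): 84, 69, 69, 68, 68, 68
The 2 values of 69 share dense rank 2.
The 3 values of 68 share dense rank 3.
Remaining distinct values take the next consecutive integers.
Ranks ≤ 2: {1, 2, 2} → 3 values.

3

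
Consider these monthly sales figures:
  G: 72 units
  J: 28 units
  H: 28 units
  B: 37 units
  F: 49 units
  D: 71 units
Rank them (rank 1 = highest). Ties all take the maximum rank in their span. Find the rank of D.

2

Sorted (descending): 72, 71, 49, 37, 28, 28
The 2 values of 28 occupy positions 5–6 → each gets rank 6.
D has value 71 units → rank 2.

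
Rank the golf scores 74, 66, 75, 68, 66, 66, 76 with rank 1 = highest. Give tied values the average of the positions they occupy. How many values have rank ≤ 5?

Sorted (descending): 76, 75, 74, 68, 66, 66, 66
The 3 values of 66 occupy positions 5–7 → average rank 6.
Ranks ≤ 5: {1, 2, 3, 4} → 4 values.

4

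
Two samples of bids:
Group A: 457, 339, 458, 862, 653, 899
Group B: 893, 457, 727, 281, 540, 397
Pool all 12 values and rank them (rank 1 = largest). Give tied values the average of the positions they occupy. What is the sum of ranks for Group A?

Sorted (descending): 899, 893, 862, 727, 653, 540, 458, 457, 457, 397, 339, 281
The 2 values of 457 occupy positions 8–9 → average rank (8+9)/2 = 8.5.
Group A values → pooled ranks: 457→8.5, 339→11, 458→7, 862→3, 653→5, 899→1
Rank sum = 8.5 + 11 + 7 + 3 + 5 + 1 = 35.5

35.5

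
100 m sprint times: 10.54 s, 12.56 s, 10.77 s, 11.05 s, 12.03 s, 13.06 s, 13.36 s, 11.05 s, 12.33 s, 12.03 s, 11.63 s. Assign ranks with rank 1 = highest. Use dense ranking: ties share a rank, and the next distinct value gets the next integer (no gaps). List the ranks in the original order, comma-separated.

Sorted (descending): 13.36, 13.06, 12.56, 12.33, 12.03, 12.03, 11.63, 11.05, 11.05, 10.77, 10.54
The 2 values of 12.03 share dense rank 5.
The 2 values of 11.05 share dense rank 7.
Remaining distinct values take the next consecutive integers.

9, 3, 8, 7, 5, 2, 1, 7, 4, 5, 6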